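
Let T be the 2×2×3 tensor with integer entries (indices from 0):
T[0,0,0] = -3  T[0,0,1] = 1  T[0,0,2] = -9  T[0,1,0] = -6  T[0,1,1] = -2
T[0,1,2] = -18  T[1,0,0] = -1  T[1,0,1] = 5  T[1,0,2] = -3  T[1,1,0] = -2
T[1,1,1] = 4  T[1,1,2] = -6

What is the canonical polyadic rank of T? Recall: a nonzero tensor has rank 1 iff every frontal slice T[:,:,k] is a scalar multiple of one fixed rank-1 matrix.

Lower bound: the mode-1 unfolding of T (rows indexed by i, columns by (j,k) = (0,0), (0,1), (0,2), (1,0), (1,1), (1,2)) is [[-3, 1, -9, -6, -2, -18], [-1, 5, -3, -2, 4, -6]].
There the 2×2 minor on rows i ∈ {0, 1}, columns (j,k) ∈ {(0,0), (0,1)} is det [[-3, 1], [-1, 5]] = -14 ≠ 0, so this unfolding has rank ≥ 2; CP rank is at least every unfolding rank, so rank(T) ≥ 2. (Flattening ranks never certify an upper bound on CP rank; for that we must actually write T with 2 rank-1 terms.)
Upper bound — finding two terms. Write S_k = T[:,:,k] for the frontal slices: S₀ = [[-3, -6], [-1, -2]], S₁ = [[1, -2], [5, 4]], S₂ = [[-9, -18], [-3, -6]].
If T = a₁ (x) b₁ (x) c₁ + a₂ (x) b₂ (x) c₂ then each S_k = c₁[k]·a₁b₁ᵀ + c₂[k]·a₂b₂ᵀ. S₀ and S₁ are linearly independent, so a₁b₁ᵀ and a₂b₂ᵀ must span the same plane of matrices: they are the rank-1 matrices of the form x·S₀ + y·S₁.
det(x·S₀ + y·S₁) is 14·xy + 14·y² = 14·(y)(x + y), vanishing at (x:y) = (1:0) and (1:-1).
M₁ = S₀ = [[-3, -6], [-1, -2]] = −[3, 1][1, 2]ᵀ and M₂ = S₀ − S₁ = [[-4, -4], [-6, -6]] = (-2)·[2, 3][1, 1]ᵀ, so take a₁ = [3, 1], b₁ = [1, 2], a₂ = [2, 3], b₂ = [1, 1].
Each slice is an integer combination of E₁ = a₁b₁ᵀ and E₂ = a₂b₂ᵀ: S₀ = −E₁, S₁ = −E₁ + 2·E₂, S₂ = −3·E₁; reading off coefficients, c₁ = [-1, -1, -3] and c₂ = [0, 2, 0].
Hence T = [3, 1] (x) [1, 2] (x) [-1, -1, -3] + [2, 3] (x) [1, 1] (x) [0, 2, 0], so rank(T) ≤ 2.
These bounds meet, so rank(T) = 2.

2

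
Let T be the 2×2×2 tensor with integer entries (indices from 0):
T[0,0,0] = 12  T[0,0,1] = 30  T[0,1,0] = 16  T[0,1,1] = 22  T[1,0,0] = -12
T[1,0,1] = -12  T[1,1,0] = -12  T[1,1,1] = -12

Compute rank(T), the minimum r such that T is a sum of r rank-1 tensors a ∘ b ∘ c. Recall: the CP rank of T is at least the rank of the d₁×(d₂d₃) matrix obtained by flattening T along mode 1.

Lower bound: the mode-3 unfolding of T (rows indexed by k, columns by (i,j) = (0,0), (0,1), (1,0), (1,1)) is [[12, 16, -12, -12], [30, 22, -12, -12]].
There the 2×2 minor on rows k ∈ {0, 1}, columns (i,j) ∈ {(0,0), (0,1)} is det [[12, 16], [30, 22]] = -216 ≠ 0, so this unfolding has rank ≥ 2; CP rank is at least every unfolding rank, so rank(T) ≥ 2. (This is only a lower bound: in general the CP rank may exceed every unfolding rank, so we still need to exhibit 2 rank-1 terms summing to T.)
Upper bound — finding two terms. Write S_k = T[:,:,k] for the frontal slices: S₀ = [[12, 16], [-12, -12]], S₁ = [[30, 22], [-12, -12]].
If T = a₁ ∘ b₁ ∘ c₁ + a₂ ∘ b₂ ∘ c₂ then each S_k = c₁[k]·a₁b₁ᵀ + c₂[k]·a₂b₂ᵀ. S₀ and S₁ are linearly independent, so a₁b₁ᵀ and a₂b₂ᵀ must span the same plane of matrices: they are the rank-1 matrices of the form x·S₀ + y·S₁.
det(x·S₀ + y·S₁) is 48·x² − 48·xy − 96·y² = 48·(x − 2·y)(x + y), vanishing at (x:y) = (2:1) and (1:-1).
M₁ = 2·S₀ + S₁ = [[54, 54], [-36, -36]] = 18·(3, -2)(1, 1)ᵀ and M₂ = S₀ − S₁ = [[-18, -6], [0, 0]] = (-6)·(1, 0)(3, 1)ᵀ, so take a₁ = (3, -2), b₁ = (1, 1), a₂ = (1, 0), b₂ = (3, 1).
Each slice is an integer combination of E₁ = a₁b₁ᵀ and E₂ = a₂b₂ᵀ: S₀ = 6·E₁ − 2·E₂, S₁ = 6·E₁ + 4·E₂; reading off coefficients, c₁ = (6, 6) and c₂ = (-2, 4).
Hence T = (3, -2) ∘ (1, 1) ∘ (6, 6) + (1, 0) ∘ (3, 1) ∘ (-2, 4), so rank(T) ≤ 2.
These bounds meet, so rank(T) = 2.

2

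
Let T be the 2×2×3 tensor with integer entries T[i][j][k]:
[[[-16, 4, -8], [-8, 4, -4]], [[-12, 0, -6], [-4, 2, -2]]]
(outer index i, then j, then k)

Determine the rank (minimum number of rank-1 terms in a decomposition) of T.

2

Lower bound: the mode-3 unfolding of T (rows indexed by k, columns by (i,j) = (0,0), (0,1), (1,0), (1,1)) is [[-16, -8, -12, -4], [4, 4, 0, 2], [-8, -4, -6, -2]].
There the 2×2 minor on rows k ∈ {0, 1}, columns (i,j) ∈ {(0,0), (0,1)} is det [[-16, -8], [4, 4]] = -32 ≠ 0, so this unfolding has rank ≥ 2; CP rank is at least every unfolding rank, so rank(T) ≥ 2. (Flattening ranks never certify an upper bound on CP rank; for that we must actually write T with 2 rank-1 terms.)
Upper bound — finding two terms. Write S_k = T[:,:,k] for the frontal slices: S₀ = [[-16, -8], [-12, -4]], S₁ = [[4, 4], [0, 2]], S₂ = [[-8, -4], [-6, -2]].
If T = a₁ ⊗ b₁ ⊗ c₁ + a₂ ⊗ b₂ ⊗ c₂ then each S_k = c₁[k]·a₁b₁ᵀ + c₂[k]·a₂b₂ᵀ. S₀ and S₁ are linearly independent, so a₁b₁ᵀ and a₂b₂ᵀ must span the same plane of matrices: they are the rank-1 matrices of the form x·S₀ + y·S₁.
det(x·S₀ + y·S₁) is −32·x² + 8·y² = (-8)·(2·x − y)(2·x + y), vanishing at (x:y) = (1:2) and (1:-2).
M₁ = S₀ + 2·S₁ = [[-8, 0], [-12, 0]] = (-4)·[2, 3][1, 0]ᵀ and M₂ = S₀ − 2·S₁ = [[-24, -16], [-12, -8]] = (-4)·[2, 1][3, 2]ᵀ, so take a₁ = [2, 3], b₁ = [1, 0], a₂ = [2, 1], b₂ = [3, 2].
Each slice is an integer combination of E₁ = a₁b₁ᵀ and E₂ = a₂b₂ᵀ: S₀ = −2·E₁ − 2·E₂, S₁ = −E₁ + E₂, S₂ = −E₁ − E₂; reading off coefficients, c₁ = [-2, -1, -1] and c₂ = [-2, 1, -1].
Hence T = [2, 3] ⊗ [1, 0] ⊗ [-2, -1, -1] + [2, 1] ⊗ [3, 2] ⊗ [-2, 1, -1], so rank(T) ≤ 2.
These bounds meet, so rank(T) = 2.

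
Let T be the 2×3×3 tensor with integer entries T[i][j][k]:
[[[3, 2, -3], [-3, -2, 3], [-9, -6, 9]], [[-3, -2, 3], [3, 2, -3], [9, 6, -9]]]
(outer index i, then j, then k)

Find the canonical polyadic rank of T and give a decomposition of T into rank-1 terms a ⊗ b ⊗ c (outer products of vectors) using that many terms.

rank(T) = 1

Lower bound: T ≠ 0 (e.g. T[0,0,0] = 3), so rank(T) ≥ 1.
Upper bound: if T = a ⊗ b ⊗ c then every fibre of T is a multiple of the corresponding factor, so read the factors off the fibres through the nonzero entry T[0,0,0] = 3.
The mode-1 fibre T[:,0,0] = [3, -3] gives a = [1, -1] (primitive direction); the mode-2 fibre T[0,:,0] = [3, -3, -9] gives b = [1, -1, -3]; then c[k] = T[0,0,k] / (a[0]·b[0]) = [3, 2, -3] / 1 = [3, 2, -3].
Expanding [1, -1] ⊗ [1, -1, -3] ⊗ [3, 2, -3] reproduces all 18 entries of T, so T = [1, -1] ⊗ [1, -1, -3] ⊗ [3, 2, -3] and rank(T) ≤ 1.
These bounds meet, so rank(T) = 1.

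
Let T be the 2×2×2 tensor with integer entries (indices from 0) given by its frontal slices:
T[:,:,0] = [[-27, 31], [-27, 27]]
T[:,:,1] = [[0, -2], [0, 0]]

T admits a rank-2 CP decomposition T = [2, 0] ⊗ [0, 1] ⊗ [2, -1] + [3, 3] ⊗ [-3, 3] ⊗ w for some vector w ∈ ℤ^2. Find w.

Subtract the known terms from T to get the rank-1 residual R = [3, 3] ⊗ [-3, 3] ⊗ w, so R[i,j,k] = a[i]·b[j]·w[k]. Pick indices with nonzero a[0]·b[0] = (3)·(-3) = -9. Only the fibre through (0,0,·) is needed: R[0,0,:] = T[0,0,:] − Σₗ aₗ[0]bₗ[0]cₗ = [-27, 0] − (2)·(0)·[2, -1] = [-27, 0]. Then w[k] = R[0,0,k] / -9 for each k, giving w = [-27, 0] / -9 = [3, 0].

w = [3, 0]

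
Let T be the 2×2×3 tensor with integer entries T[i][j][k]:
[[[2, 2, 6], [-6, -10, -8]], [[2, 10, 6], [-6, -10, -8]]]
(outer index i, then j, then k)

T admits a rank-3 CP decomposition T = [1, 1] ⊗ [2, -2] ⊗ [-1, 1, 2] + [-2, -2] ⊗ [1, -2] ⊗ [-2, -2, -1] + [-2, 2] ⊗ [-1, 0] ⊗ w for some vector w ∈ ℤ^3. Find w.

w = [0, -2, 0]

Subtract the known terms from T to get the rank-1 residual R = [-2, 2] ⊗ [-1, 0] ⊗ w, so R[i,j,k] = a[i]·b[j]·w[k]. Pick indices with nonzero a[0]·b[0] = (-2)·(-1) = 2. Only the fibre through (0,0,·) is needed: R[0,0,:] = T[0,0,:] − Σₗ aₗ[0]bₗ[0]cₗ = [2, 2, 6] − (1)·(2)·[-1, 1, 2] − (-2)·(1)·[-2, -2, -1] = [0, -4, 0]. Then w[k] = R[0,0,k] / 2 for each k, giving w = [0, -4, 0] / 2 = [0, -2, 0].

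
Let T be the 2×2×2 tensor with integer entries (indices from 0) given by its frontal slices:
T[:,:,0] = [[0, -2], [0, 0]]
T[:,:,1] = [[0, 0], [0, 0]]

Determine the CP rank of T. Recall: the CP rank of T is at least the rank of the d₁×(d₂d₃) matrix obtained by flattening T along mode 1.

1

Lower bound: T ≠ 0 (e.g. T[0,1,0] = -2), so rank(T) ≥ 1.
Upper bound: the mode-1 fibre T[:,1,0] = [-2, 0] gives a = [1, 0] (primitive direction); the mode-2 fibre T[0,:,0] = [0, -2] gives b = [0, 1]; then c[k] = T[0,1,k] / (a[0]·b[1]) = [-2, 0] / 1 = [-2, 0].
Expanding [1, 0] ⊗ [0, 1] ⊗ [-2, 0] reproduces all 8 entries of T, so T = [1, 0] ⊗ [0, 1] ⊗ [-2, 0] and rank(T) ≤ 1.
These bounds meet, so rank(T) = 1.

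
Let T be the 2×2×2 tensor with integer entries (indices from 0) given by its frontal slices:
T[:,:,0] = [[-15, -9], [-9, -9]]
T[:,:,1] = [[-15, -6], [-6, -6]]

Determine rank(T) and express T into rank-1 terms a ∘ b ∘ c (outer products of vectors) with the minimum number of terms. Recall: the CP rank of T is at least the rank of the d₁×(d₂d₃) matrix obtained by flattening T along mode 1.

Lower bound: in the mode-2 unfolding of T (rows indexed by j, columns by (i,k)) the 2×2 minor on rows j ∈ {0, 1}, columns (i,k) ∈ {(0,0), (0,1)} is det [[-15, -15], [-9, -6]] = -45 ≠ 0, so that unfolding has rank ≥ 2 and hence rank(T) ≥ 2 (CP rank is at least every unfolding rank, though it can be larger).
Upper bound: with S_k = T[:,:,k], the two rank-1 terms a₁b₁ᵀ, a₂b₂ᵀ are the rank-1 members of the pencil x·S₀ + y·S₁.
det(x·S₀ + y·S₁) is 54·x² + 117·xy + 54·y² = 9·(2·x + 3·y)(3·x + 2·y), vanishing at (x:y) = (3:-2) and (2:-3).
M₁ = 3·S₀ − 2·S₁ = [[-15, -15], [-15, -15]] = (-15)·[1, 1][1, 1]ᵀ and M₂ = 2·S₀ − 3·S₁ = [[15, 0], [0, 0]] = 15·[1, 0][1, 0]ᵀ, so take a₁ = [1, 1], b₁ = [1, 1], a₂ = [1, 0], b₂ = [1, 0].
Each slice is an integer combination of E₁ = a₁b₁ᵀ and E₂ = a₂b₂ᵀ: S₀ = −9·E₁ − 6·E₂, S₁ = −6·E₁ − 9·E₂; reading off coefficients, c₁ = [-9, -6] and c₂ = [-6, -9].
Hence T = [1, 1] ∘ [1, 1] ∘ [-9, -6] + [1, 0] ∘ [1, 0] ∘ [-6, -9], so rank(T) ≤ 2.
These bounds meet, so rank(T) = 2.

rank(T) = 2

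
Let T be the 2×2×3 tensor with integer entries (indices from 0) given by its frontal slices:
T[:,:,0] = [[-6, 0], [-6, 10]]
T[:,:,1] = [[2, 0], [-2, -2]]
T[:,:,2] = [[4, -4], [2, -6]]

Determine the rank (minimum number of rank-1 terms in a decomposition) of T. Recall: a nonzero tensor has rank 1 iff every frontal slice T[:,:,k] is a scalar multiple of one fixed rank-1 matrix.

Lower bound: the mode-3 unfolding of T (rows indexed by k, columns by (i,j) = (0,0), (0,1), (1,0), (1,1)) is [[-6, 0, -6, 10], [2, 0, -2, -2], [4, -4, 2, -6]].
There the 3×3 minor on rows k ∈ {0, 1, 2}, columns (i,j) ∈ {(0,0), (0,1), (1,0)} is det [[-6, 0, -6], [2, 0, -2], [4, -4, 2]] = 96 ≠ 0, so this unfolding has rank ≥ 3; CP rank is at least every unfolding rank, so rank(T) ≥ 3. (Flattening ranks never certify an upper bound on CP rank; for that we must actually write T with 3 rank-1 terms.)
Upper bound: T is a sum of 3 rank-1 terms, T = (1, -1) ⊗ (1, 1) ⊗ (-2, 2, 2) + (1, 0) ⊗ (0, 1) ⊗ (-2, -2, -4) + (1, 2) ⊗ (1, -1) ⊗ (-4, 0, 2) (one valid choice — decompositions are not unique — normalised so each a, b is primitive with positive first nonzero entry; check it by expanding all entries), so rank(T) ≤ 3.
These bounds meet, so rank(T) = 3.

3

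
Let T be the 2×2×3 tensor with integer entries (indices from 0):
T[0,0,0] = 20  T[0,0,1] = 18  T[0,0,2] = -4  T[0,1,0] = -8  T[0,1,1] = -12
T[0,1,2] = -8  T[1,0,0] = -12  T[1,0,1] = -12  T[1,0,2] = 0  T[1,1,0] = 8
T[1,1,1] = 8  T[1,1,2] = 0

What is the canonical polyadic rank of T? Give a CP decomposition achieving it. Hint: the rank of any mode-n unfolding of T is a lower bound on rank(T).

Lower bound: the mode-1 unfolding of T (rows indexed by i, columns by (j,k) = (0,0), (0,1), (0,2), (1,0), (1,1), (1,2)) is [[20, 18, -4, -8, -12, -8], [-12, -12, 0, 8, 8, 0]].
There the 2×2 minor on rows i ∈ {0, 1}, columns (j,k) ∈ {(0,0), (0,1)} is det [[20, 18], [-12, -12]] = -24 ≠ 0, so this unfolding has rank ≥ 2; CP rank is at least every unfolding rank, so rank(T) ≥ 2. (Flattening ranks never certify an upper bound on CP rank; for that we must actually write T with 2 rank-1 terms.)
Upper bound — finding two terms. Write S_k = T[:,:,k] for the frontal slices: S₀ = [[20, -8], [-12, 8]], S₁ = [[18, -12], [-12, 8]], S₂ = [[-4, -8], [0, 0]].
If T = a₁ ∘ b₁ ∘ c₁ + a₂ ∘ b₂ ∘ c₂ then each S_k = c₁[k]·a₁b₁ᵀ + c₂[k]·a₂b₂ᵀ. S₀ and S₁ are linearly independent, so a₁b₁ᵀ and a₂b₂ᵀ must span the same plane of matrices: they are the rank-1 matrices of the form x·S₀ + y·S₁.
det(x·S₀ + y·S₁) is 64·x² + 64·xy = 64·(x + y)(x), vanishing at (x:y) = (1:-1) and (0:1).
M₁ = S₀ − S₁ = [[2, 4], [0, 0]] = 2·[1, 0][1, 2]ᵀ and M₂ = S₁ = [[18, -12], [-12, 8]] = 2·[3, -2][3, -2]ᵀ, so take a₁ = [1, 0], b₁ = [1, 2], a₂ = [3, -2], b₂ = [3, -2].
Each slice is an integer combination of E₁ = a₁b₁ᵀ and E₂ = a₂b₂ᵀ: S₀ = 2·E₁ + 2·E₂, S₁ = 2·E₂, S₂ = −4·E₁; reading off coefficients, c₁ = [2, 0, -4] and c₂ = [2, 2, 0].
Hence T = [1, 0] ∘ [1, 2] ∘ [2, 0, -4] + [3, -2] ∘ [3, -2] ∘ [2, 2, 0], so rank(T) ≤ 2.
These bounds meet, so rank(T) = 2.

rank(T) = 2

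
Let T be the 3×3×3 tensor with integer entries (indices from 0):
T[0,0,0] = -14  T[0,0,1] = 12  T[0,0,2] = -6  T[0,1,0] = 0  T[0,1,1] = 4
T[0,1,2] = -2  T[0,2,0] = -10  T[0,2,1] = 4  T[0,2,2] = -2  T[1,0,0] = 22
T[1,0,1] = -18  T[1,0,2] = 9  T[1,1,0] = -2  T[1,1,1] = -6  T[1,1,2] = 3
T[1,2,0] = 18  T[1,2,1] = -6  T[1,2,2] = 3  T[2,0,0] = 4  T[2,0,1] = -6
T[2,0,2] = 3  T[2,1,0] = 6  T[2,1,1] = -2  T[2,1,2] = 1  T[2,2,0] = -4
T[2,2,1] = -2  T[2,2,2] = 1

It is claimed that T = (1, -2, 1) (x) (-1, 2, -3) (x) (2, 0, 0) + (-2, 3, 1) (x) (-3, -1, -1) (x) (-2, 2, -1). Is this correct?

Reconstruct entrywise from the claimed factors. For example, T[1,2,1] = -6 and Σₗ aₗ[1]bₗ[2]cₗ[1] = (-2)·(-3)·(0) + (3)·(-1)·(2) = -6; checking all 27 entries, every one matches. The claim holds.

Yes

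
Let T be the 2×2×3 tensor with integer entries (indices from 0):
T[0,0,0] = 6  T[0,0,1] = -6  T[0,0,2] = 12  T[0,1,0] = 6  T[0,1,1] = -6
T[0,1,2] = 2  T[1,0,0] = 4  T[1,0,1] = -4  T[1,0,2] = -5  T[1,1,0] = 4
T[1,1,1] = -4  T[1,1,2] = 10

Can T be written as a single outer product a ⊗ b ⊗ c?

No

The mode-3 unfolding of T (rows indexed by k, columns by (i,j) = (0,0), (0,1), (1,0), (1,1)) is [[6, 6, 4, 4], [-6, -6, -4, -4], [12, 2, -5, 10]].
There the 2×2 minor on rows k ∈ {0, 2}, columns (i,j) ∈ {(0,0), (0,1)} is det [[6, 6], [12, 2]] = -60 ≠ 0, so this unfolding has rank ≥ 2; CP rank is at least every unfolding rank, so rank(T) ≥ 2.
In particular rank(T) ≥ 2 > 1, so T is not rank-1.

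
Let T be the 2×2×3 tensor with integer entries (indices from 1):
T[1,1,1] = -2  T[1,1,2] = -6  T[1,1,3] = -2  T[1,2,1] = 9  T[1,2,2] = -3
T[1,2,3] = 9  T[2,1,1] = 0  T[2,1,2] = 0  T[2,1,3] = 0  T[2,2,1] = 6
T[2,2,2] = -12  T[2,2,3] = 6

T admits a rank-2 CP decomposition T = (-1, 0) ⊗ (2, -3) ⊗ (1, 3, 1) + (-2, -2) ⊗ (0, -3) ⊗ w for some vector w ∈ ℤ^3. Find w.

w = (1, -2, 1)

Subtract the known terms from T to get the rank-1 residual R = (-2, -2) ⊗ (0, -3) ⊗ w, so R[i,j,k] = a[i]·b[j]·w[k]. Pick indices with nonzero a[1]·b[2] = (-2)·(-3) = 6. Only the fibre through (1,2,·) is needed: R[1,2,:] = T[1,2,:] − Σₗ aₗ[1]bₗ[2]cₗ = [9, -3, 9] − (-1)·(-3)·(1, 3, 1) = [6, -12, 6]. Then w[k] = R[1,2,k] / 6 for each k, giving w = [6, -12, 6] / 6 = (1, -2, 1).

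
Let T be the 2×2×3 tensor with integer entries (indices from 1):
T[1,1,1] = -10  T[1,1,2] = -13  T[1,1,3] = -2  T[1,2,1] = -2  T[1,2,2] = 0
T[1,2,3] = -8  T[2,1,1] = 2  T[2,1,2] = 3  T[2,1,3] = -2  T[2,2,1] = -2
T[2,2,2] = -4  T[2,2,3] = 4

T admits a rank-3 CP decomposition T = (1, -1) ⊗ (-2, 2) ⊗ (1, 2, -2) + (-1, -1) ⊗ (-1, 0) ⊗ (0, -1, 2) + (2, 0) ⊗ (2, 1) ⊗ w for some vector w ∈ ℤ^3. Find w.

Subtract the known terms from T to get the rank-1 residual R = (2, 0) ⊗ (2, 1) ⊗ w, so R[i,j,k] = a[i]·b[j]·w[k]. Pick indices with nonzero a[1]·b[1] = (2)·(2) = 4. Only the fibre through (1,1,·) is needed: R[1,1,:] = T[1,1,:] − Σₗ aₗ[1]bₗ[1]cₗ = [-10, -13, -2] − (1)·(-2)·(1, 2, -2) − (-1)·(-1)·(0, -1, 2) = [-8, -8, -8]. Then w[k] = R[1,1,k] / 4 for each k, giving w = [-8, -8, -8] / 4 = (-2, -2, -2).

w = (-2, -2, -2)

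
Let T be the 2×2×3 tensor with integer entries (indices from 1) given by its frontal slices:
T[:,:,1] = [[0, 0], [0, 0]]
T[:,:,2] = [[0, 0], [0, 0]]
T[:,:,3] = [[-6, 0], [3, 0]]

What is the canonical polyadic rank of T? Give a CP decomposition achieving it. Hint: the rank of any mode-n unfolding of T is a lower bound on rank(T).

Lower bound: T ≠ 0 (e.g. T[1,1,3] = -6), so rank(T) ≥ 1.
Upper bound: if T = a ⊗ b ⊗ c then every fibre of T is a multiple of the corresponding factor, so read the factors off the fibres through the nonzero entry T[1,1,3] = -6.
The mode-1 fibre T[:,1,3] = [-6, 3] gives a = [2, -1] (primitive direction); the mode-2 fibre T[1,:,3] = [-6, 0] gives b = [1, 0]; then c[k] = T[1,1,k] / (a[1]·b[1]) = [0, 0, -6] / 2 = [0, 0, -3].
Expanding [2, -1] ⊗ [1, 0] ⊗ [0, 0, -3] reproduces all 12 entries of T, so T = [2, -1] ⊗ [1, 0] ⊗ [0, 0, -3] and rank(T) ≤ 1.
These bounds meet, so rank(T) = 1.
Check entry T[2,2,3] = 0: (-1)·(0)·(-3) = 0.

rank(T) = 1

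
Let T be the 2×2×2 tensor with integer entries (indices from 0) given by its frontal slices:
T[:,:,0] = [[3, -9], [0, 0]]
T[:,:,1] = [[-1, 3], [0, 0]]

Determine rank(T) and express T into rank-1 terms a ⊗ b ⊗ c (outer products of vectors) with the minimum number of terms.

rank(T) = 1

Lower bound: T ≠ 0 (e.g. T[0,0,0] = 3), so rank(T) ≥ 1.
Upper bound: if T = a ⊗ b ⊗ c then every fibre of T is a multiple of the corresponding factor, so read the factors off the fibres through the nonzero entry T[0,0,0] = 3.
The mode-1 fibre T[:,0,0] = [3, 0] gives a = (1, 0) (primitive direction); the mode-2 fibre T[0,:,0] = [3, -9] gives b = (1, -3); then c[k] = T[0,0,k] / (a[0]·b[0]) = [3, -1] / 1 = (3, -1).
Expanding (1, 0) ⊗ (1, -3) ⊗ (3, -1) reproduces all 8 entries of T, so T = (1, 0) ⊗ (1, -3) ⊗ (3, -1) and rank(T) ≤ 1.
These bounds meet, so rank(T) = 1.
Check entry T[1,1,0] = 0: (0)·(-3)·(3) = 0.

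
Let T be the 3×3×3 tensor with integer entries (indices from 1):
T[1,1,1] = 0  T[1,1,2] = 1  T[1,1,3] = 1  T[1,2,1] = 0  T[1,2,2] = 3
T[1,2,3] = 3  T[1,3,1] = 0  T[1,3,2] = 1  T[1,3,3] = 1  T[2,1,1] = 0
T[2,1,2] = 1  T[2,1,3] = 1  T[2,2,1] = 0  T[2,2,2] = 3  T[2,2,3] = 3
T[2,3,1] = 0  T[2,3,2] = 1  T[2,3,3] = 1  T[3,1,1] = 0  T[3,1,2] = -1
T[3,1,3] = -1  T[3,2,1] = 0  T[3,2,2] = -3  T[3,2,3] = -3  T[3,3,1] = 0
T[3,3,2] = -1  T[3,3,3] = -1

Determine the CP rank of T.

1

Lower bound: T ≠ 0 (e.g. T[1,1,2] = 1), so rank(T) ≥ 1.
Upper bound: the mode-1 fibre T[:,1,2] = [1, 1, -1] gives a = (1, 1, -1) (primitive direction); the mode-2 fibre T[1,:,2] = [1, 3, 1] gives b = (1, 3, 1); then c[k] = T[1,1,k] / (a[1]·b[1]) = [0, 1, 1] / 1 = (0, 1, 1).
Expanding (1, 1, -1) ⊗ (1, 3, 1) ⊗ (0, 1, 1) reproduces all 27 entries of T, so T = (1, 1, -1) ⊗ (1, 3, 1) ⊗ (0, 1, 1) and rank(T) ≤ 1.
These bounds meet, so rank(T) = 1.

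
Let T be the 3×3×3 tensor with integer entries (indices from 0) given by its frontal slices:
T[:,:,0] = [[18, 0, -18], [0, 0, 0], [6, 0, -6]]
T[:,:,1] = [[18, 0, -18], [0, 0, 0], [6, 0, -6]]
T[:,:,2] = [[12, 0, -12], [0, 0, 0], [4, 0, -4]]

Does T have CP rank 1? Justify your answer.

If T = a ⊗ b ⊗ c then every fibre of T is a multiple of the corresponding factor, so read the factors off the fibres through the nonzero entry T[0,0,0] = 18.
The mode-1 fibre T[:,0,0] = [18, 0, 6] gives a = [3, 0, 1] (primitive direction); the mode-2 fibre T[0,:,0] = [18, 0, -18] gives b = [1, 0, -1]; then c[k] = T[0,0,k] / (a[0]·b[0]) = [18, 18, 12] / 3 = [6, 6, 4].
Expanding [3, 0, 1] ⊗ [1, 0, -1] ⊗ [6, 6, 4] reproduces all 27 entries of T, so T = [3, 0, 1] ⊗ [1, 0, -1] ⊗ [6, 6, 4] and rank(T) ≤ 1.
Equivalently every frontal slice T[:,:,k] is c[k] times the rank-1 matrix [3, 0, 1] ⊗ [1, 0, -1]. So T has rank 1 (it is nonzero).

Yes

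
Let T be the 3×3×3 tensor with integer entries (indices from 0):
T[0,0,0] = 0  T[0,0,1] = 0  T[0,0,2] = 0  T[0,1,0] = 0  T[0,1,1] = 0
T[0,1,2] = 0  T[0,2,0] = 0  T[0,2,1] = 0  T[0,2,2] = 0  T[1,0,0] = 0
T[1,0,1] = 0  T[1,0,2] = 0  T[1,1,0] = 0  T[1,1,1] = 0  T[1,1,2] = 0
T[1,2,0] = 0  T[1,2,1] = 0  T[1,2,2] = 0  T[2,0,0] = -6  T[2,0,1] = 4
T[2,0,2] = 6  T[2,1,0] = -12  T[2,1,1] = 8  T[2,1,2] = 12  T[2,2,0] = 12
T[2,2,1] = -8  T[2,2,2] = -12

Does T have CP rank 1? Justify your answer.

If T = a ∘ b ∘ c then every fibre of T is a multiple of the corresponding factor, so read the factors off the fibres through the nonzero entry T[2,0,0] = -6.
The mode-1 fibre T[:,0,0] = [0, 0, -6] gives a = [0, 0, 1] (primitive direction); the mode-2 fibre T[2,:,0] = [-6, -12, 12] gives b = [1, 2, -2]; then c[k] = T[2,0,k] / (a[2]·b[0]) = [-6, 4, 6] / 1 = [-6, 4, 6].
Expanding [0, 0, 1] ∘ [1, 2, -2] ∘ [-6, 4, 6] reproduces all 27 entries of T, so T = [0, 0, 1] ∘ [1, 2, -2] ∘ [-6, 4, 6] and rank(T) ≤ 1.
Equivalently every frontal slice T[:,:,k] is c[k] times the rank-1 matrix [0, 0, 1] ∘ [1, 2, -2]. So T has rank 1 (it is nonzero).

Yes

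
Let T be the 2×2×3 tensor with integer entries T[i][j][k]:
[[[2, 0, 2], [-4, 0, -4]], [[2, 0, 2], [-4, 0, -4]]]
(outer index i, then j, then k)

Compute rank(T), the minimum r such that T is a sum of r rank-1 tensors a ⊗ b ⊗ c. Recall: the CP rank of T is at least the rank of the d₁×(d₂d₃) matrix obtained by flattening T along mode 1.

1

Lower bound: T ≠ 0 (e.g. T[0,0,0] = 2), so rank(T) ≥ 1.
Upper bound: if T = a ⊗ b ⊗ c then every fibre of T is a multiple of the corresponding factor, so read the factors off the fibres through the nonzero entry T[0,0,0] = 2.
The mode-1 fibre T[:,0,0] = [2, 2] gives a = [1, 1] (primitive direction); the mode-2 fibre T[0,:,0] = [2, -4] gives b = [1, -2]; then c[k] = T[0,0,k] / (a[0]·b[0]) = [2, 0, 2] / 1 = [2, 0, 2].
Expanding [1, 1] ⊗ [1, -2] ⊗ [2, 0, 2] reproduces all 12 entries of T, so T = [1, 1] ⊗ [1, -2] ⊗ [2, 0, 2] and rank(T) ≤ 1.
These bounds meet, so rank(T) = 1.
Check entry T[1,0,1] = 0: (1)·(1)·(0) = 0.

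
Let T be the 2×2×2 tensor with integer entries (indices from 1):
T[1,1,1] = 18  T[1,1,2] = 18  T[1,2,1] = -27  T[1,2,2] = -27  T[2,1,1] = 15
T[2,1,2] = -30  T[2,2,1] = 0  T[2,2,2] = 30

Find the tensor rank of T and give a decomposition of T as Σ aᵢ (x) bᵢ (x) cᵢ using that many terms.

rank(T) = 2

Lower bound: the mode-1 unfolding of T (rows indexed by i, columns by (j,k) = (1,1), (1,2), (2,1), (2,2)) is [[18, 18, -27, -27], [15, -30, 0, 30]].
There the 2×2 minor on rows i ∈ {1, 2}, columns (j,k) ∈ {(1,1), (1,2)} is det [[18, 18], [15, -30]] = -810 ≠ 0, so this unfolding has rank ≥ 2; CP rank is at least every unfolding rank, so rank(T) ≥ 2. (Flattening ranks never certify an upper bound on CP rank; for that we must actually write T with 2 rank-1 terms.)
Upper bound — finding two terms. Write S_k = T[:,:,k] for the frontal slices: S₁ = [[18, -27], [15, 0]], S₂ = [[18, -27], [-30, 30]].
If T = a₁ (x) b₁ (x) c₁ + a₂ (x) b₂ (x) c₂ then each S_k = c₁[k]·a₁b₁ᵀ + c₂[k]·a₂b₂ᵀ. S₁ and S₂ are linearly independent, so a₁b₁ᵀ and a₂b₂ᵀ must span the same plane of matrices: they are the rank-1 matrices of the form x·S₁ + y·S₂.
det(x·S₁ + y·S₂) is 405·x² + 135·xy − 270·y² = 135·(3·x − 2·y)(x + y), vanishing at (x:y) = (2:3) and (1:-1).
M₁ = 2·S₁ + 3·S₂ = [[90, -135], [-60, 90]] = 15·(3, -2)(2, -3)ᵀ and M₂ = S₁ − S₂ = [[0, 0], [45, -30]] = 15·(0, 1)(3, -2)ᵀ, so take a₁ = (3, -2), b₁ = (2, -3), a₂ = (0, 1), b₂ = (3, -2).
Each slice is an integer combination of E₁ = a₁b₁ᵀ and E₂ = a₂b₂ᵀ: S₁ = 3·E₁ + 9·E₂, S₂ = 3·E₁ − 6·E₂; reading off coefficients, c₁ = (3, 3) and c₂ = (9, -6).
Hence T = (3, -2) (x) (2, -3) (x) (3, 3) + (0, 1) (x) (3, -2) (x) (9, -6), so rank(T) ≤ 2.
These bounds meet, so rank(T) = 2.
Check entry T[1,1,1] = 18: (3)·(2)·(3) + (0)·(3)·(9) = 18.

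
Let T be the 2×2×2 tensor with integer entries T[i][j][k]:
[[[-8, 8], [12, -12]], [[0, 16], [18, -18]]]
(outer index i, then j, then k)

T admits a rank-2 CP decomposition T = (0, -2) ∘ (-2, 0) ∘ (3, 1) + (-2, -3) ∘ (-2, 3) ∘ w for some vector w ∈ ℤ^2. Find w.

Subtract the known terms from T to get the rank-1 residual R = (-2, -3) ∘ (-2, 3) ∘ w, so R[i,j,k] = a[i]·b[j]·w[k]. Pick indices with nonzero a[0]·b[0] = (-2)·(-2) = 4. Only the fibre through (0,0,·) is needed: R[0,0,:] = T[0,0,:] − Σₗ aₗ[0]bₗ[0]cₗ = [-8, 8] − (0)·(-2)·(3, 1) = [-8, 8]. Then w[k] = R[0,0,k] / 4 for each k, giving w = [-8, 8] / 4 = (-2, 2).

w = (-2, 2)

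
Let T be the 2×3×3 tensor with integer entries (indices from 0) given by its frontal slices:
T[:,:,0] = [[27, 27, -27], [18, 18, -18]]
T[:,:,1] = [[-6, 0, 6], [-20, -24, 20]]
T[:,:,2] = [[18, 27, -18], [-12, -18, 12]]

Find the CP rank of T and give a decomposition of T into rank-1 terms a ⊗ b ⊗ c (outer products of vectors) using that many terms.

rank(T) = 2

Lower bound: in the mode-3 unfolding of T (rows indexed by k, columns by (i,j)) the 2×2 minor on rows k ∈ {0, 1}, columns (i,j) ∈ {(0,0), (0,1)} is det [[27, 27], [-6, 0]] = 162 ≠ 0, so that unfolding has rank ≥ 2 and hence rank(T) ≥ 2 (CP rank is at least every unfolding rank, though it can be larger).
Upper bound: with S_k = T[:,:,k], the two rank-1 terms a₁b₁ᵀ, a₂b₂ᵀ are the rank-1 members of the pencil x·S₀ + y·S₁.
The 2×2 minor of x·S₀ + y·S₁ on rows {0,1}, columns {0,1} is −216·xy + 144·y² = (-72)·(3·x − 2·y)(y), vanishing at (x:y) = (2:3) and (1:0).
M₁ = 2·S₀ + 3·S₁ = [[36, 54, -36], [-24, -36, 24]] = 6·(3, -2)(2, 3, -2)ᵀ and M₂ = S₀ = [[27, 27, -27], [18, 18, -18]] = 9·(3, 2)(1, 1, -1)ᵀ, so take a₁ = (3, -2), b₁ = (2, 3, -2), a₂ = (3, 2), b₂ = (1, 1, -1).
Each slice is an integer combination of E₁ = a₁b₁ᵀ and E₂ = a₂b₂ᵀ: S₀ = 9·E₂, S₁ = 2·E₁ − 6·E₂, S₂ = 3·E₁; reading off coefficients, c₁ = (0, 2, 3) and c₂ = (9, -6, 0).
Hence T = (3, -2) ⊗ (2, 3, -2) ⊗ (0, 2, 3) + (3, 2) ⊗ (1, 1, -1) ⊗ (9, -6, 0), so rank(T) ≤ 2.
These bounds meet, so rank(T) = 2.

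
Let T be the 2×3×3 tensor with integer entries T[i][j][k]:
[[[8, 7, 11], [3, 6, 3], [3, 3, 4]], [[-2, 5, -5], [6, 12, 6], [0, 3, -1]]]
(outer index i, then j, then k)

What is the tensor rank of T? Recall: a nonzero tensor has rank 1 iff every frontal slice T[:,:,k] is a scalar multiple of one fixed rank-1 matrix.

2

Lower bound: in the mode-3 unfolding of T (rows indexed by k, columns by (i,j)) the 2×2 minor on rows k ∈ {0, 1}, columns (i,j) ∈ {(0,0), (0,1)} is det [[8, 3], [7, 6]] = 27 ≠ 0, so that unfolding has rank ≥ 2 and hence rank(T) ≥ 2 (CP rank is at least every unfolding rank, though it can be larger).
Upper bound: with S_k = T[:,:,k], the two rank-1 terms a₁b₁ᵀ, a₂b₂ᵀ are the rank-1 members of the pencil x·S₀ + y·S₁.
The 2×2 minor of x·S₀ + y·S₁ on rows {0,1}, columns {0,1} is 54·x² + 135·xy + 54·y² = 27·(x + 2·y)(2·x + y), vanishing at (x:y) = (2:-1) and (1:-2).
M₁ = 2·S₀ − S₁ = [[9, 0, 3], [-9, 0, -3]] = 3·[1, -1][3, 0, 1]ᵀ and M₂ = S₀ − 2·S₁ = [[-6, -9, -3], [-12, -18, -6]] = (-3)·[1, 2][2, 3, 1]ᵀ, so take a₁ = [1, -1], b₁ = [3, 0, 1], a₂ = [1, 2], b₂ = [2, 3, 1].
Each slice is an integer combination of E₁ = a₁b₁ᵀ and E₂ = a₂b₂ᵀ: S₀ = 2·E₁ + E₂, S₁ = E₁ + 2·E₂, S₂ = 3·E₁ + E₂; reading off coefficients, c₁ = [2, 1, 3] and c₂ = [1, 2, 1].
Hence T = [1, -1] ∘ [3, 0, 1] ∘ [2, 1, 3] + [1, 2] ∘ [2, 3, 1] ∘ [1, 2, 1], so rank(T) ≤ 2.
These bounds meet, so rank(T) = 2.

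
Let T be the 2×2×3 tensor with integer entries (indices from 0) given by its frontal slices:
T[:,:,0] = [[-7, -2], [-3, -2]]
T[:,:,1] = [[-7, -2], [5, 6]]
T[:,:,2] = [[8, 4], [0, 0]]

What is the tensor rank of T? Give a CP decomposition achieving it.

Lower bound: the mode-3 unfolding of T (rows indexed by k, columns by (i,j) = (0,0), (0,1), (1,0), (1,1)) is [[-7, -2, -3, -2], [-7, -2, 5, 6], [8, 4, 0, 0]].
There the 3×3 minor on rows k ∈ {0, 1, 2}, columns (i,j) ∈ {(0,0), (0,1), (1,0)} is det [[-7, -2, -3], [-7, -2, 5], [8, 4, 0]] = 96 ≠ 0, so this unfolding has rank ≥ 3; CP rank is at least every unfolding rank, so rank(T) ≥ 3. (This is only a lower bound: in general the CP rank may exceed every unfolding rank, so we still need to exhibit 3 rank-1 terms summing to T.)
Upper bound: T is a sum of 3 rank-1 terms, T = [0, 1] ⊗ [1, 1] ⊗ [-4, 4, 0] + [1, 0] ⊗ [2, 1] ⊗ [-4, -4, 4] + [1, 1] ⊗ [1, 2] ⊗ [1, 1, 0] (one valid choice — decompositions are not unique — normalised so each a, b is primitive with positive first nonzero entry; check it by expanding all entries), so rank(T) ≤ 3.
These bounds meet, so rank(T) = 3.
Check entry T[0,1,2] = 4: (0)·(1)·(0) + (1)·(1)·(4) + (1)·(2)·(0) = 4.

rank(T) = 3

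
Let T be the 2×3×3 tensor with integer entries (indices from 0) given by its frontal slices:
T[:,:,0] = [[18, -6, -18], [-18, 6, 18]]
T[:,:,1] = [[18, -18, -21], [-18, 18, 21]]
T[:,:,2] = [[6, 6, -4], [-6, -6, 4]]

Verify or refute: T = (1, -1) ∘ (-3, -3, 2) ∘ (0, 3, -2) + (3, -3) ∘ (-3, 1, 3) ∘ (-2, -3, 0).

Reconstruct entrywise from the claimed factors. For example, T[1,1,0] = 6 and Σₗ aₗ[1]bₗ[1]cₗ[0] = (-1)·(-3)·(0) + (-3)·(1)·(-2) = 6; checking all 18 entries, every one matches. The claim holds.

Yes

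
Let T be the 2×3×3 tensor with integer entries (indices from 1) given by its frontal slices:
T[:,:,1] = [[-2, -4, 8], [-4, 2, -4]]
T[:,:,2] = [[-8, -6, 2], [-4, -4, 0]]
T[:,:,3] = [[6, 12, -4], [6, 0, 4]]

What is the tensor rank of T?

3

Lower bound: in the mode-3 unfolding of T (rows indexed by k, columns by (i,j)) the 3×3 minor on rows k ∈ {1, 2, 3}, columns (i,j) ∈ {(1,1), (1,2), (1,3)} is det [[-2, -4, 8], [-8, -6, 2], [6, 12, -4]] = -400 ≠ 0, so that unfolding has rank ≥ 3 and hence rank(T) ≥ 3 (CP rank is at least every unfolding rank, though it can be larger).
Upper bound: T is a sum of 3 rank-1 terms, T = (1, -1) (x) (1, -2, 2) (x) (2, 0, -2) + (1, 0) (x) (0, 1, 1) (x) (4, 2, 0) + (2, 1) (x) (1, 1, 0) (x) (-2, -4, 4) (written with every a and b primitive with positive leading entry and the scale carried by c; CP decompositions are not unique, and this one is verified by expanding entrywise), so rank(T) ≤ 3.
These bounds meet, so rank(T) = 3.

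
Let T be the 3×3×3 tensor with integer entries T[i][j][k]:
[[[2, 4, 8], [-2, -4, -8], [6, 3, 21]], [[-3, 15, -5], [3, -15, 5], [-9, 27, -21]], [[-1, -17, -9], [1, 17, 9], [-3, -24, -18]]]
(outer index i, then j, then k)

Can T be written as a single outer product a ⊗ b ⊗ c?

No

The mode-3 unfolding of T (rows indexed by k, columns by (i,j) = (0,0), (0,1), (0,2), (1,0), (1,1), (1,2), (2,0), (2,1), (2,2)) is [[2, -2, 6, -3, 3, -9, -1, 1, -3], [4, -4, 3, 15, -15, 27, -17, 17, -24], [8, -8, 21, -5, 5, -21, -9, 9, -18]].
There the 2×2 minor on rows k ∈ {0, 1}, columns (i,j) ∈ {(0,0), (0,2)} is det [[2, 6], [4, 3]] = -18 ≠ 0, so this unfolding has rank ≥ 2; CP rank is at least every unfolding rank, so rank(T) ≥ 2.
In particular rank(T) ≥ 2 > 1, so T is not rank-1.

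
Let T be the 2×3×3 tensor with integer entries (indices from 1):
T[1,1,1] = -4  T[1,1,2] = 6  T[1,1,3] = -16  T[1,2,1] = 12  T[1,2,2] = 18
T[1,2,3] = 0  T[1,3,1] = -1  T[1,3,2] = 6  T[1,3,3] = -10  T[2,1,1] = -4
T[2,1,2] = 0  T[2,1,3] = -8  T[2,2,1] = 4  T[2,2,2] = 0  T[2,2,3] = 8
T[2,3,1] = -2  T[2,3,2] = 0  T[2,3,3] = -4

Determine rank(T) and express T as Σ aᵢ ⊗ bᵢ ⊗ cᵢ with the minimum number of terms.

rank(T) = 2

Lower bound: the mode-1 unfolding of T (rows indexed by i, columns by (j,k) = (1,1), (1,2), (1,3), (2,1), (2,2), (2,3), (3,1), (3,2), (3,3)) is [[-4, 6, -16, 12, 18, 0, -1, 6, -10], [-4, 0, -8, 4, 0, 8, -2, 0, -4]].
There the 2×2 minor on rows i ∈ {1, 2}, columns (j,k) ∈ {(1,1), (1,2)} is det [[-4, 6], [-4, 0]] = 24 ≠ 0, so this unfolding has rank ≥ 2; CP rank is at least every unfolding rank, so rank(T) ≥ 2. (This is only a lower bound: in general the CP rank may exceed every unfolding rank, so we still need to exhibit 2 rank-1 terms summing to T.)
Upper bound — finding two terms. Write S_k = T[:,:,k] for the frontal slices: S₁ = [[-4, 12, -1], [-4, 4, -2]], S₂ = [[6, 18, 6], [0, 0, 0]], S₃ = [[-16, 0, -10], [-8, 8, -4]].
If T = a₁ ⊗ b₁ ⊗ c₁ + a₂ ⊗ b₂ ⊗ c₂ then each S_k = c₁[k]·a₁b₁ᵀ + c₂[k]·a₂b₂ᵀ. S₁ and S₂ are linearly independent, so a₁b₁ᵀ and a₂b₂ᵀ must span the same plane of matrices: they are the rank-1 matrices of the form x·S₁ + y·S₂.
The 2×2 minor of x·S₁ + y·S₂ on rows {1,2}, columns {1,2} is 32·x² + 96·xy = 32·(x + 3·y)(x), vanishing at (x:y) = (3:-1) and (0:1).
M₁ = 3·S₁ − S₂ = [[-18, 18, -9], [-12, 12, -6]] = (-3)·[3, 2][2, -2, 1]ᵀ and M₂ = S₂ = [[6, 18, 6], [0, 0, 0]] = 6·[1, 0][1, 3, 1]ᵀ, so take a₁ = [3, 2], b₁ = [2, -2, 1], a₂ = [1, 0], b₂ = [1, 3, 1].
Each slice is an integer combination of E₁ = a₁b₁ᵀ and E₂ = a₂b₂ᵀ: S₁ = −E₁ + 2·E₂, S₂ = 6·E₂, S₃ = −2·E₁ − 4·E₂; reading off coefficients, c₁ = [-1, 0, -2] and c₂ = [2, 6, -4].
Hence T = [3, 2] ⊗ [2, -2, 1] ⊗ [-1, 0, -2] + [1, 0] ⊗ [1, 3, 1] ⊗ [2, 6, -4], so rank(T) ≤ 2.
These bounds meet, so rank(T) = 2.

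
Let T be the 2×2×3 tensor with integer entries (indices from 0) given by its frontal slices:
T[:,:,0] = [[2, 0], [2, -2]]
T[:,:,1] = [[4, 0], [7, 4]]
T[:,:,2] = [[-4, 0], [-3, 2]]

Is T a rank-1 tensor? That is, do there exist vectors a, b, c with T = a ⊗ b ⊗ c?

No

The mode-3 unfolding of T (rows indexed by k, columns by (i,j) = (0,0), (0,1), (1,0), (1,1)) is [[2, 0, 2, -2], [4, 0, 7, 4], [-4, 0, -3, 2]].
There the 3×3 minor on rows k ∈ {0, 1, 2}, columns (i,j) ∈ {(0,0), (1,0), (1,1)} is det [[2, 2, -2], [4, 7, 4], [-4, -3, 2]] = -28 ≠ 0, so this unfolding has rank ≥ 3; CP rank is at least every unfolding rank, so rank(T) ≥ 3.
In particular rank(T) ≥ 3 > 1, so T is not rank-1.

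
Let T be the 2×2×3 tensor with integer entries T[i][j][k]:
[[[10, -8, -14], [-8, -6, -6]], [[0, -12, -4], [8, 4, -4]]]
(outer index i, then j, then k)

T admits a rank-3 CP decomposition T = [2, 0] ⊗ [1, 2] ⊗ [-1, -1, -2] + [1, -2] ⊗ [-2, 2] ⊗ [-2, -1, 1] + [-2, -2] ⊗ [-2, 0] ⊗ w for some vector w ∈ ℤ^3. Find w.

Subtract the known terms from T to get the rank-1 residual R = [-2, -2] ⊗ [-2, 0] ⊗ w, so R[i,j,k] = a[i]·b[j]·w[k]. Pick indices with nonzero a[0]·b[0] = (-2)·(-2) = 4. Only the fibre through (0,0,·) is needed: R[0,0,:] = T[0,0,:] − Σₗ aₗ[0]bₗ[0]cₗ = [10, -8, -14] − (2)·(1)·[-1, -1, -2] − (1)·(-2)·[-2, -1, 1] = [8, -8, -8]. Then w[k] = R[0,0,k] / 4 for each k, giving w = [8, -8, -8] / 4 = [2, -2, -2].

w = [2, -2, -2]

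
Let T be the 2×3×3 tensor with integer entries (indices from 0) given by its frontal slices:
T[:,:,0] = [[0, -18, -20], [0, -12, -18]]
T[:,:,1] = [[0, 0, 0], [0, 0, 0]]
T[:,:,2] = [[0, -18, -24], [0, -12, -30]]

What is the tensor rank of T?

Lower bound: the mode-2 unfolding of T (rows indexed by j, columns by (i,k) = (0,0), (0,1), (0,2), (1,0), (1,1), (1,2)) is [[0, 0, 0, 0, 0, 0], [-18, 0, -18, -12, 0, -12], [-20, 0, -24, -18, 0, -30]].
There the 2×2 minor on rows j ∈ {1, 2}, columns (i,k) ∈ {(0,0), (0,2)} is det [[-18, -18], [-20, -24]] = 72 ≠ 0, so this unfolding has rank ≥ 2; CP rank is at least every unfolding rank, so rank(T) ≥ 2. (Unfolding ranks only ever bound the CP rank from below — rank(T) can be strictly larger than all of them — so the matching upper bound has to come from an explicit 2-term decomposition.)
Upper bound — finding two terms. Write S_k = T[:,:,k] for the frontal slices: S₀ = [[0, -18, -20], [0, -12, -18]], S₁ = [[0, 0, 0], [0, 0, 0]], S₂ = [[0, -18, -24], [0, -12, -30]].
If T = a₁ ∘ b₁ ∘ c₁ + a₂ ∘ b₂ ∘ c₂ then each S_k = c₁[k]·a₁b₁ᵀ + c₂[k]·a₂b₂ᵀ. S₀ and S₂ are linearly independent, so a₁b₁ᵀ and a₂b₂ᵀ must span the same plane of matrices: they are the rank-1 matrices of the form x·S₀ + y·S₂.
The 2×2 minor of x·S₀ + y·S₂ on rows {0,1}, columns {1,2} is 84·x² + 336·xy + 252·y² = 84·(x + 3·y)(x + y), vanishing at (x:y) = (3:-1) and (1:-1).
M₁ = 3·S₀ − S₂ = [[0, -36, -36], [0, -24, -24]] = (-12)·(3, 2)(0, 1, 1)ᵀ and M₂ = S₀ − S₂ = [[0, 0, 4], [0, 0, 12]] = 4·(1, 3)(0, 0, 1)ᵀ, so take a₁ = (3, 2), b₁ = (0, 1, 1), a₂ = (1, 3), b₂ = (0, 0, 1).
Each slice is an integer combination of E₁ = a₁b₁ᵀ and E₂ = a₂b₂ᵀ: S₀ = −6·E₁ − 2·E₂, S₁ = 0, S₂ = −6·E₁ − 6·E₂; reading off coefficients, c₁ = (-6, 0, -6) and c₂ = (-2, 0, -6).
Hence T = (3, 2) ∘ (0, 1, 1) ∘ (-6, 0, -6) + (1, 3) ∘ (0, 0, 1) ∘ (-2, 0, -6), so rank(T) ≤ 2.
These bounds meet, so rank(T) = 2.

2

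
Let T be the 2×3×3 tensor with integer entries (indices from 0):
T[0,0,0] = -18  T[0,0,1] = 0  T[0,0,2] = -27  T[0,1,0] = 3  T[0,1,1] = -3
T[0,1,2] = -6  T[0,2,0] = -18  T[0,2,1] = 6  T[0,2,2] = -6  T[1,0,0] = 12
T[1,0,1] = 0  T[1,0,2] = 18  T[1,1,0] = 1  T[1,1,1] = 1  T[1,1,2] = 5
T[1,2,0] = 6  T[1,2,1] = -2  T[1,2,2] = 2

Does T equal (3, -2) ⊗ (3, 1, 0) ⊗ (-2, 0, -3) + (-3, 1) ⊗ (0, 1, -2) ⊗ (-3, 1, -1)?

Reconstruct entrywise from the claimed factors. For example, T[0,1,1] = -3 and Σₗ aₗ[0]bₗ[1]cₗ[1] = (3)·(1)·(0) + (-3)·(1)·(1) = -3; checking all 18 entries, every one matches. The claim holds.

Yes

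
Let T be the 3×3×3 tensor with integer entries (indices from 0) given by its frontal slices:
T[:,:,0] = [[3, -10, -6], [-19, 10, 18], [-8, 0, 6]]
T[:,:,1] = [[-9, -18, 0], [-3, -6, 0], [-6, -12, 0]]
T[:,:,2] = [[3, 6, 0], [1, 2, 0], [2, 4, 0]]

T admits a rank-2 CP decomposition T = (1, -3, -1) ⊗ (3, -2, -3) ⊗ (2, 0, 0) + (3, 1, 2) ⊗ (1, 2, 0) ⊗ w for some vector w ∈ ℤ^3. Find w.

Subtract the known terms from T to get the rank-1 residual R = (3, 1, 2) ⊗ (1, 2, 0) ⊗ w, so R[i,j,k] = a[i]·b[j]·w[k]. Pick indices with nonzero a[0]·b[0] = (3)·(1) = 3. Only the fibre through (0,0,·) is needed: R[0,0,:] = T[0,0,:] − Σₗ aₗ[0]bₗ[0]cₗ = [3, -9, 3] − (1)·(3)·(2, 0, 0) = [-3, -9, 3]. Then w[k] = R[0,0,k] / 3 for each k, giving w = [-3, -9, 3] / 3 = (-1, -3, 1).

w = (-1, -3, 1)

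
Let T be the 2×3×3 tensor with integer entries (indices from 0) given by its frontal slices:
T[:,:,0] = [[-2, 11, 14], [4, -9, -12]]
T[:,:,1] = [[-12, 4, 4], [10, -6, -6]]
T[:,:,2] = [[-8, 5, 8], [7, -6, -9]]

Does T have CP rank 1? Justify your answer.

No

The mode-3 unfolding of T (rows indexed by k, columns by (i,j) = (0,0), (0,1), (0,2), (1,0), (1,1), (1,2)) is [[-2, 11, 14, 4, -9, -12], [-12, 4, 4, 10, -6, -6], [-8, 5, 8, 7, -6, -9]].
There the 3×3 minor on rows k ∈ {0, 1, 2}, columns (i,j) ∈ {(0,0), (0,1), (0,2)} is det [[-2, 11, 14], [-12, 4, 4], [-8, 5, 8]] = 288 ≠ 0, so this unfolding has rank ≥ 3; CP rank is at least every unfolding rank, so rank(T) ≥ 3.
In particular rank(T) ≥ 3 > 1, so T is not rank-1.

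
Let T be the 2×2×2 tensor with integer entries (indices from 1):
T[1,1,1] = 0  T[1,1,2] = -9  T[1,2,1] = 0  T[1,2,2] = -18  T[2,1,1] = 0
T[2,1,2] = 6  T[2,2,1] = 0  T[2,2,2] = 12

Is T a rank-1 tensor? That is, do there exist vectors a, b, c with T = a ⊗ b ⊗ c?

Yes

If T = a ⊗ b ⊗ c then every fibre of T is a multiple of the corresponding factor, so read the factors off the fibres through the nonzero entry T[1,1,2] = -9.
The mode-1 fibre T[:,1,2] = [-9, 6] gives a = [3, -2] (primitive direction); the mode-2 fibre T[1,:,2] = [-9, -18] gives b = [1, 2]; then c[k] = T[1,1,k] / (a[1]·b[1]) = [0, -9] / 3 = [0, -3].
Expanding [3, -2] ⊗ [1, 2] ⊗ [0, -3] reproduces all 8 entries of T, so T = [3, -2] ⊗ [1, 2] ⊗ [0, -3] and rank(T) ≤ 1.
Equivalently every frontal slice T[:,:,k] is c[k] times the rank-1 matrix [3, -2] ⊗ [1, 2]. So T has rank 1 (it is nonzero).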